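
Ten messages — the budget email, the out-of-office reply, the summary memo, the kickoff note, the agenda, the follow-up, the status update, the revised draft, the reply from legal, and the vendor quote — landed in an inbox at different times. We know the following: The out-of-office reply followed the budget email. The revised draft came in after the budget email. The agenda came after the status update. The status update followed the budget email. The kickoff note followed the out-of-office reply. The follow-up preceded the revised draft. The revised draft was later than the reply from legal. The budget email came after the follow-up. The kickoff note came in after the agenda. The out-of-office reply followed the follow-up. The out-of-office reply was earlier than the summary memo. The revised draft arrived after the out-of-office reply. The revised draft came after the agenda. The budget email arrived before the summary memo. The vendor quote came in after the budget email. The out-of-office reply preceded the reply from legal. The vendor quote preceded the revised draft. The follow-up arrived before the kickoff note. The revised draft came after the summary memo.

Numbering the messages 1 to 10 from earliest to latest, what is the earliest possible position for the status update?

The budget email and the follow-up must both come before the status update — 2 forced predecessors.
Nothing else is forced ahead of the status update, so its earliest slot is position 2 + 1 = 3.

3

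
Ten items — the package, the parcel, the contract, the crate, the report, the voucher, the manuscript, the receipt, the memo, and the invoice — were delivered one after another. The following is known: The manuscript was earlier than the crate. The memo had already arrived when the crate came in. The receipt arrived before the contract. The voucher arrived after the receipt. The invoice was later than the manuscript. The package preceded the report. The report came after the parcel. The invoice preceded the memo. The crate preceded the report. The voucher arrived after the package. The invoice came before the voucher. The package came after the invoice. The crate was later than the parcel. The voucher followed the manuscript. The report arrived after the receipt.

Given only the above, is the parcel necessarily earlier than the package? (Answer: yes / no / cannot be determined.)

cannot be determined

No chain of stated constraints runs from the parcel to the package, and none runs from the package to the parcel either.
So the relative order of the parcel and the package is not fixed by the given facts.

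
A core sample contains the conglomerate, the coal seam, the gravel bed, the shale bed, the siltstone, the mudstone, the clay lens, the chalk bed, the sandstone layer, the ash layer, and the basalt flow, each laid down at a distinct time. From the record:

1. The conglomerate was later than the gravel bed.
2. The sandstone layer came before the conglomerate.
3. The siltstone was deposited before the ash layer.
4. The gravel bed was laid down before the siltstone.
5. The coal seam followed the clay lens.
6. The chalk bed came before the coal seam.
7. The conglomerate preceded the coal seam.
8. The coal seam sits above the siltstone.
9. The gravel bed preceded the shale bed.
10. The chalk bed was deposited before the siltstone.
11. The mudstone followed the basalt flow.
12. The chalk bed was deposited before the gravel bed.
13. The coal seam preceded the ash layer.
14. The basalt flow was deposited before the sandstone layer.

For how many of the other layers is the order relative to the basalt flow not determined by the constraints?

5

Forced after the basalt flow: the ash layer, the coal seam, the conglomerate, the mudstone, and the sandstone layer.
That leaves the chalk bed, the clay lens, the gravel bed, the shale bed, and the siltstone with no forced order relative to the basalt flow — 5.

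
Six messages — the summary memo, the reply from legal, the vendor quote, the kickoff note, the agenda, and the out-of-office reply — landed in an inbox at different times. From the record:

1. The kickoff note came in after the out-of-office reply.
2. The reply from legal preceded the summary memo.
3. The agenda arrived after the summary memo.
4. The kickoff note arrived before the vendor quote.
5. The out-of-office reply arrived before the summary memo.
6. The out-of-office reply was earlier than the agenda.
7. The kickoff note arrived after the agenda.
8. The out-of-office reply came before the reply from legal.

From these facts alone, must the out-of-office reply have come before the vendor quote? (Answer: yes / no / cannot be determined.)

Chain the constraints: the out-of-office reply → the kickoff note → the vendor quote. Each link is directly stated, so the out-of-office reply comes before the vendor quote.

yes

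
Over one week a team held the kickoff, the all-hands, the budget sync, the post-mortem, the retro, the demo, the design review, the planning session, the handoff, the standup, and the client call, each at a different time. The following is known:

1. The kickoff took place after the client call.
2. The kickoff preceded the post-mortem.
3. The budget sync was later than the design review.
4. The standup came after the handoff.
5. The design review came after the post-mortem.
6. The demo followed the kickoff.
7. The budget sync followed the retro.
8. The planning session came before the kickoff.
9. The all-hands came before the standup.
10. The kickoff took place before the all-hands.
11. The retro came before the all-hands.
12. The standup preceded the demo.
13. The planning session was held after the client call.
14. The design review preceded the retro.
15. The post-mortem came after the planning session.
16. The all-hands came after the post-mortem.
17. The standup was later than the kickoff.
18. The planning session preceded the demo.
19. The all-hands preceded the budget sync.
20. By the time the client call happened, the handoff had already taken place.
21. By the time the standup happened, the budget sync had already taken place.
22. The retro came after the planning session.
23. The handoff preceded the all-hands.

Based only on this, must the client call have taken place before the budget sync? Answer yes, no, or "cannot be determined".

yes

Chain the constraints: the client call → the kickoff → the all-hands → the budget sync. Each link is directly stated, so the client call comes before the budget sync.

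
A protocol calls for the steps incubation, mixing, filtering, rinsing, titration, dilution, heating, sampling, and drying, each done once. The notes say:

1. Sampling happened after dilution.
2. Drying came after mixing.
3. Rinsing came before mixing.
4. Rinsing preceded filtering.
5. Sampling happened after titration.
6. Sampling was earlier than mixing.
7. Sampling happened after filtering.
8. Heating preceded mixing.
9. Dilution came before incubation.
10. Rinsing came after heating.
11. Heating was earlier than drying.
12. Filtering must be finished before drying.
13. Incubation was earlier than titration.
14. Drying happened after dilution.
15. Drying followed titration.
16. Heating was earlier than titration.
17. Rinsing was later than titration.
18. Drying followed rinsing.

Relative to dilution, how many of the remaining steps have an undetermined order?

Forced after dilution: drying, filtering, incubation, mixing, rinsing, sampling, and titration.
That leaves heating with no forced order relative to dilution — 1.

1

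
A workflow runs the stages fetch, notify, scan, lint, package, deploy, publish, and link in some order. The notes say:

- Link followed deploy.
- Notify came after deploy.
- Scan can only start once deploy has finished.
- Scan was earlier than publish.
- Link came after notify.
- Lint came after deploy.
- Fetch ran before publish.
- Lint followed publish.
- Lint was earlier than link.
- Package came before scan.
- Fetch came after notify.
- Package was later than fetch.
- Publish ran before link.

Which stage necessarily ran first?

deploy

Deploy has a chain of constraints placing it before every other stage, so deploy must be first.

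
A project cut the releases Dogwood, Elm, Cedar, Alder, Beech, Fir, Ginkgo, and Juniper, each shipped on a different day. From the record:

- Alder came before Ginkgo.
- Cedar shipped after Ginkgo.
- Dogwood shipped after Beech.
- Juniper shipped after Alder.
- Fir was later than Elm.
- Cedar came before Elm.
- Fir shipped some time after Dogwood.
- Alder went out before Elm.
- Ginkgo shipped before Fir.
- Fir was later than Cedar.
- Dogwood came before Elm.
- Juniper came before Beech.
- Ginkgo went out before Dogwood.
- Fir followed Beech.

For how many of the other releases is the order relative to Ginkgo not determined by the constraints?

Forced before Ginkgo: Alder; forced after Ginkgo: Cedar, Dogwood, Elm, and Fir.
That leaves Beech and Juniper with no forced order relative to Ginkgo — 2.

2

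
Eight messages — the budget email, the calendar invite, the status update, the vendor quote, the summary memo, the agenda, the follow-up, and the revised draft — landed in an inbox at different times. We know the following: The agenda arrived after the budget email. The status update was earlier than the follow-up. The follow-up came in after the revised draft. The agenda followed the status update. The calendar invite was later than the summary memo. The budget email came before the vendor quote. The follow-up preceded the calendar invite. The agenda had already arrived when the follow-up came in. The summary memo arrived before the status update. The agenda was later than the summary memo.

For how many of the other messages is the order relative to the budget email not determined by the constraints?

Forced after the budget email: the agenda, the calendar invite, the follow-up, and the vendor quote.
That leaves the revised draft, the status update, and the summary memo with no forced order relative to the budget email — 3.

3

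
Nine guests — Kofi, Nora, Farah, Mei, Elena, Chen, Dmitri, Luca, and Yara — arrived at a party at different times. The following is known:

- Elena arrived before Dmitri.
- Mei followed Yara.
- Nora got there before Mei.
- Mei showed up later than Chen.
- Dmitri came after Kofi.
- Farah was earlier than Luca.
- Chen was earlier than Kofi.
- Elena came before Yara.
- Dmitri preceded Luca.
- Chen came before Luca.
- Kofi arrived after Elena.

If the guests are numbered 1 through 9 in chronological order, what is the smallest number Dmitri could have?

Chen, Elena, and Kofi must all come before Dmitri — 3 forced predecessors.
Nothing else is forced ahead of Dmitri, so their earliest slot is position 3 + 1 = 4.

4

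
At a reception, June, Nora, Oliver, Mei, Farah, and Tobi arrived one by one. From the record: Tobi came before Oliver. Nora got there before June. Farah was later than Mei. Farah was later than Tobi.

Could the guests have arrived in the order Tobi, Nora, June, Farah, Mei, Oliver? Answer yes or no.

The constraints require Mei before Farah, but in the proposed sequence Farah appears ahead of Mei. That one violation is enough.

no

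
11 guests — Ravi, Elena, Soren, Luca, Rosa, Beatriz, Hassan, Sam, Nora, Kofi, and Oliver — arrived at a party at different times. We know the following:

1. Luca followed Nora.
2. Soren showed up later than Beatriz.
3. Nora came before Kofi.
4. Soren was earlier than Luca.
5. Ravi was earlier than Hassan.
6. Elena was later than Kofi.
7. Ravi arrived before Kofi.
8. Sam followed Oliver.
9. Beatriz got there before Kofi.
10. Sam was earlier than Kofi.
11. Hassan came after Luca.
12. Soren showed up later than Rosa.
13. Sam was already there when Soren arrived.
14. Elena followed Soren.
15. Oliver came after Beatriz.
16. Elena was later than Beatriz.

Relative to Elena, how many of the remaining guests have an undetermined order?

2

Forced before Elena: Beatriz, Kofi, Nora, Oliver, Ravi, Rosa, Sam, and Soren.
That leaves Hassan and Luca with no forced order relative to Elena — 2.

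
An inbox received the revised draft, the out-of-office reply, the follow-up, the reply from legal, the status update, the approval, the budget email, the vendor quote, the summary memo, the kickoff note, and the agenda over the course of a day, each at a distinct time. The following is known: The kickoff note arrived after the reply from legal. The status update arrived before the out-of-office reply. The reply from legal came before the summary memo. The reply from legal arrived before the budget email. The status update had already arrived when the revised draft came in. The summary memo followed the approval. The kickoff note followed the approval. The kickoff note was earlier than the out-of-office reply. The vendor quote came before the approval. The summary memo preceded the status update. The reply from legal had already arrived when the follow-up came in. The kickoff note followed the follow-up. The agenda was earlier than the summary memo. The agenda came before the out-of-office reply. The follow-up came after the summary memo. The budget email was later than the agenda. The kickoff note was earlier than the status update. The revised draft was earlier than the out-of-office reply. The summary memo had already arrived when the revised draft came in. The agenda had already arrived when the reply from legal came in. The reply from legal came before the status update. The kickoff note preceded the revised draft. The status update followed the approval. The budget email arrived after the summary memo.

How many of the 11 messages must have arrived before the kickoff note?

6

Directly stated before the kickoff note: the approval, the follow-up, and the reply from legal.
The agenda reaches the kickoff note via the agenda → the reply from legal → the kickoff note.
The summary memo reaches the kickoff note via the summary memo → the follow-up → the kickoff note.
The vendor quote reaches the kickoff note via the vendor quote → the approval → the kickoff note.
No chain forces the status update (or any of the others) ahead of the kickoff note.
That's the agenda, the approval, the follow-up, the reply from legal, the summary memo, and the vendor quote — 6 in all.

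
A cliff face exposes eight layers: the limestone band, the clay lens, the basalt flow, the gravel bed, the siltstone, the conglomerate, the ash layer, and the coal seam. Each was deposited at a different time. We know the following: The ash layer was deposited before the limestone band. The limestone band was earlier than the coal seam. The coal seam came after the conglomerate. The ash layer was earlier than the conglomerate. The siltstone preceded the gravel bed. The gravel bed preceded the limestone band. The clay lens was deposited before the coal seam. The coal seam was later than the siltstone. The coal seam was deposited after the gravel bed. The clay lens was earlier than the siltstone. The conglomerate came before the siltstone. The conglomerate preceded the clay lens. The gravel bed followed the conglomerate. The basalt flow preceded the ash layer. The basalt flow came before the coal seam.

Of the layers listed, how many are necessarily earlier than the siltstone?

Directly stated before the siltstone: the clay lens and the conglomerate.
The ash layer reaches the siltstone via the ash layer → the conglomerate → the siltstone.
The basalt flow reaches the siltstone via the basalt flow → the ash layer → the conglomerate → the siltstone.
No chain forces the limestone band (or any of the others) ahead of the siltstone.
That's the ash layer, the basalt flow, the clay lens, and the conglomerate — 4 in all.

4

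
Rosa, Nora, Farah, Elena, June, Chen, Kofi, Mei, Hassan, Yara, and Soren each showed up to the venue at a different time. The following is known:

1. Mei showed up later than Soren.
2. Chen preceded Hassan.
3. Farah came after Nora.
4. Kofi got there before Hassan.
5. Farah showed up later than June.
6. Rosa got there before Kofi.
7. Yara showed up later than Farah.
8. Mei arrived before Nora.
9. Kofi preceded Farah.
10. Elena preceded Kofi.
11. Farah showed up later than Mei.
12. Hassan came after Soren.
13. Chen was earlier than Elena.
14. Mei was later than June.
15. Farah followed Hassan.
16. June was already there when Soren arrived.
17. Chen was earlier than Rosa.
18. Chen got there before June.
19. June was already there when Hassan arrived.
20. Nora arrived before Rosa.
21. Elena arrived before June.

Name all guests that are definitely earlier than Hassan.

Directly stated before Hassan: Chen, June, Kofi, and Soren.
Elena reaches Hassan via Elena → June → Hassan.
Mei reaches Hassan via Mei → Nora → Rosa → Kofi → Hassan.
Nora reaches Hassan via Nora → Rosa → Kofi → Hassan.
Likewise Rosa reaches Hassan by chaining the stated constraints.

Chen, Elena, June, Kofi, Mei, Nora, Rosa, Soren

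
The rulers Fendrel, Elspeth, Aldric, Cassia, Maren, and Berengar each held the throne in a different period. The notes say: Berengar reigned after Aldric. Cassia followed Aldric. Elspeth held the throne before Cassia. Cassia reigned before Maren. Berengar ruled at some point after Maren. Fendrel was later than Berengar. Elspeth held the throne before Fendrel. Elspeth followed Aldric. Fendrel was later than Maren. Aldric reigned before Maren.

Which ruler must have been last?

Every other ruler has a chain of constraints placing them before Fendrel, so Fendrel is last.

Fendrel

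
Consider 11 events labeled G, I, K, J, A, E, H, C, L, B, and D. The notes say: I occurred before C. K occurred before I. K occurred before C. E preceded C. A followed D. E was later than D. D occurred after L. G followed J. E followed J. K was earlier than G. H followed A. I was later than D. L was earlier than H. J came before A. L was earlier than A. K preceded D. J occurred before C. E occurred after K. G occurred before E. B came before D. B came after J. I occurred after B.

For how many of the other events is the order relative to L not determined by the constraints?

Forced after L: A, C, D, E, H, and I.
That leaves B, G, J, and K with no forced order relative to L — 4.

4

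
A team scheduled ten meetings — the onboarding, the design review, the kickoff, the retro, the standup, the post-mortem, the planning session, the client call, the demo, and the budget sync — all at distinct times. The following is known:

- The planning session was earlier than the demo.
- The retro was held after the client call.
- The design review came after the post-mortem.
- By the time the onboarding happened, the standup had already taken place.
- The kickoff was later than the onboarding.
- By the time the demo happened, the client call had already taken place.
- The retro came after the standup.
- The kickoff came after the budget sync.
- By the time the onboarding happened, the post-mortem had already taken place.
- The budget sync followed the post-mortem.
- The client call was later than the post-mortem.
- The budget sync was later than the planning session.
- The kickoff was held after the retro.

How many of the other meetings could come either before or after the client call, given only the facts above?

5

Forced before the client call: the post-mortem; forced after the client call: the demo, the kickoff, and the retro.
That leaves the budget sync, the design review, the onboarding, the planning session, and the standup with no forced order relative to the client call — 5.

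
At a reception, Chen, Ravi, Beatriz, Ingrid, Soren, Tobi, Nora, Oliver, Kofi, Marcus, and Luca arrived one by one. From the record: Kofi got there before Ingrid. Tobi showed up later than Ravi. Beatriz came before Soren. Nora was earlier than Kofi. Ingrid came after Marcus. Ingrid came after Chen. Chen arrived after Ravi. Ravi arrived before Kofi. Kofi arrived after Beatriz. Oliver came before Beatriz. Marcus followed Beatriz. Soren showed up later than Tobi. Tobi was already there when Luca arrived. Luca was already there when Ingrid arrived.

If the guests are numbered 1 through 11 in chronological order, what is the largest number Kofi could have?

Kofi must come before Ingrid — 1 guest forced after them.
Everything else can be placed before Kofi in some valid order, so Kofi can sit as late as position 11 − 1 = 10.

10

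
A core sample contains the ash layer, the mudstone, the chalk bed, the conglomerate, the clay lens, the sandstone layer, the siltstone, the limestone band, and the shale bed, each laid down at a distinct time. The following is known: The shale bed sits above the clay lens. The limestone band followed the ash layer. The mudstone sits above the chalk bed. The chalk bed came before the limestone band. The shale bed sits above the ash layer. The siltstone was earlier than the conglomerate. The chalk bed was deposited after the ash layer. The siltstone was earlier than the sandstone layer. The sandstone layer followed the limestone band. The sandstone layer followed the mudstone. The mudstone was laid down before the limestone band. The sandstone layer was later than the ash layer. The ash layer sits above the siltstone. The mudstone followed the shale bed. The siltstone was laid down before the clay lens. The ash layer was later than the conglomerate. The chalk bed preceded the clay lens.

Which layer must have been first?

The siltstone has a chain of constraints placing it before every other layer, so the siltstone must be first.

the siltstone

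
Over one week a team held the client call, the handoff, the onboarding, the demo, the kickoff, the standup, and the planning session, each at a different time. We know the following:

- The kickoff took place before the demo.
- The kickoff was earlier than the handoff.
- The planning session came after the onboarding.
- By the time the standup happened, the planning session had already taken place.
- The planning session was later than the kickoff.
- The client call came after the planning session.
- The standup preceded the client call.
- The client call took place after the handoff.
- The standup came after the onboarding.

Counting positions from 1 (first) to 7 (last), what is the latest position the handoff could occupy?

6

The handoff must come before the client call — 1 meeting forced after it.
Everything else can be placed before the handoff in some valid order, so the handoff can sit as late as position 7 − 1 = 6.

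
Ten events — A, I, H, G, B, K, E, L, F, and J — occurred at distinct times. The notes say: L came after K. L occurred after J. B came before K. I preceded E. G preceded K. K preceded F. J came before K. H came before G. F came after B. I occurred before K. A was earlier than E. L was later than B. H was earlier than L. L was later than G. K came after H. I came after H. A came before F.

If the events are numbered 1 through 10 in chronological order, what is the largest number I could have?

I must come before E, F, K, and L — 4 events forced after it.
Everything else can be placed before I in some valid order, so I can sit as late as position 10 − 4 = 6.

6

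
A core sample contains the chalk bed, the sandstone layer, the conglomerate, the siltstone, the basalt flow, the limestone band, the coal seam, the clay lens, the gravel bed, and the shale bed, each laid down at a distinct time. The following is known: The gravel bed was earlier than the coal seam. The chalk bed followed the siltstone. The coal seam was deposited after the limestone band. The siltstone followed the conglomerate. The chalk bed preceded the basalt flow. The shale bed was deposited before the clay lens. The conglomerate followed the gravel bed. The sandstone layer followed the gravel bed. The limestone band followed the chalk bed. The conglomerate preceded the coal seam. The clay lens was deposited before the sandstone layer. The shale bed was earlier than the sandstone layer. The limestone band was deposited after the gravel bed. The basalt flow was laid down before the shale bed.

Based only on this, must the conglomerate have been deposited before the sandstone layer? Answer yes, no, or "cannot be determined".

Chain the constraints: the conglomerate → the siltstone → the chalk bed → the basalt flow → the shale bed → the sandstone layer. Each link is directly stated, so the conglomerate comes before the sandstone layer.

yes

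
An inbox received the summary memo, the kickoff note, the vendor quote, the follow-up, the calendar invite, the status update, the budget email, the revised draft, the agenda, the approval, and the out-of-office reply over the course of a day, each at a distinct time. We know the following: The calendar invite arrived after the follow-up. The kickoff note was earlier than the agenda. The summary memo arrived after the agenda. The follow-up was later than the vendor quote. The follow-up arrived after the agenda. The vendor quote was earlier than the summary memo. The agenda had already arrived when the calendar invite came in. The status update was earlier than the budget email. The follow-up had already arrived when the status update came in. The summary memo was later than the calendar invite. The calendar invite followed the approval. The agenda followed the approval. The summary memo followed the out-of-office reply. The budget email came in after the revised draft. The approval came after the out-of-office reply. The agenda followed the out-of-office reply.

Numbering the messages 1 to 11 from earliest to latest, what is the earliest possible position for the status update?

The agenda, the approval, the follow-up, the kickoff note, the out-of-office reply, and the vendor quote must all come before the status update — 6 forced predecessors.
Nothing else is forced ahead of the status update, so its earliest slot is position 6 + 1 = 7.

7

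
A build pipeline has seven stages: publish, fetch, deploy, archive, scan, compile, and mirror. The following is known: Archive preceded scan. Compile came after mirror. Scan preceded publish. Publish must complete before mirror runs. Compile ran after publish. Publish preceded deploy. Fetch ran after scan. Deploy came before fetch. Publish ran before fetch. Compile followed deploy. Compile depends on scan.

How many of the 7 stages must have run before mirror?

3

Directly stated before mirror: publish.
Archive reaches mirror via archive → scan → publish → mirror.
Scan reaches mirror via scan → publish → mirror.
That's archive, publish, and scan — 3 in all.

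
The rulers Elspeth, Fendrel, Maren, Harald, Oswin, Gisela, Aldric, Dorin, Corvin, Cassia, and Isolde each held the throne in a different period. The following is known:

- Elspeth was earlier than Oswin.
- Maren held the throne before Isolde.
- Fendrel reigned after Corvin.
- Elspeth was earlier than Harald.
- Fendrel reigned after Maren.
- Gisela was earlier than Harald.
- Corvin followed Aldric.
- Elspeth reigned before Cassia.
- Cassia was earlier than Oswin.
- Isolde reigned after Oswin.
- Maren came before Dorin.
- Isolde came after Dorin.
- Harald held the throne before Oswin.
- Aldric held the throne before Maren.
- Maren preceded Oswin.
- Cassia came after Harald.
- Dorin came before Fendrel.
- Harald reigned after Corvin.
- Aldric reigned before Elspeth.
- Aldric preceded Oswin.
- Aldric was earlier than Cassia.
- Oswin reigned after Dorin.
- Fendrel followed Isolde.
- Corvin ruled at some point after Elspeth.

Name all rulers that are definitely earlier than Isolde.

Aldric, Cassia, Corvin, Dorin, Elspeth, Gisela, Harald, Maren, Oswin

Directly stated before Isolde: Dorin, Maren, and Oswin.
Aldric reaches Isolde via Aldric → Maren → Isolde.
Cassia reaches Isolde via Cassia → Oswin → Isolde.
Corvin reaches Isolde via Corvin → Harald → Oswin → Isolde.
Likewise Elspeth, Gisela, and Harald each reach Isolde by chaining the stated constraints.
No chain forces Fendrel ahead of Isolde.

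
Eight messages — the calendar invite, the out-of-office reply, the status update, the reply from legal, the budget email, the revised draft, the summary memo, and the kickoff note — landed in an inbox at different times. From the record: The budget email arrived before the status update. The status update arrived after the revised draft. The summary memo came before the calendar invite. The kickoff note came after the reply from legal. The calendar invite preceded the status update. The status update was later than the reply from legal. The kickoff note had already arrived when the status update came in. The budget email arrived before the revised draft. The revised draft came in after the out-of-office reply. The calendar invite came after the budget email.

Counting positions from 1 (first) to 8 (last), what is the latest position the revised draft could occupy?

The revised draft must come before the status update — 1 message forced after it.
Everything else can be placed before the revised draft in some valid order, so the revised draft can sit as late as position 8 − 1 = 7.

7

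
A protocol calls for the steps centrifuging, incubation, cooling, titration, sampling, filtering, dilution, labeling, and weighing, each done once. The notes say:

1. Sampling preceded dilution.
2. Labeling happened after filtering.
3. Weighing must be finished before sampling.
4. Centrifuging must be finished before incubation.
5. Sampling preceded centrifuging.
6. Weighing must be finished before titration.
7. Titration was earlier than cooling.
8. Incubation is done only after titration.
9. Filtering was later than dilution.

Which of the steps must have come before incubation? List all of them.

Directly stated before incubation: centrifuging and titration.
Sampling reaches incubation via sampling → centrifuging → incubation.
Weighing reaches incubation via weighing → titration → incubation.

centrifuging, sampling, titration, weighing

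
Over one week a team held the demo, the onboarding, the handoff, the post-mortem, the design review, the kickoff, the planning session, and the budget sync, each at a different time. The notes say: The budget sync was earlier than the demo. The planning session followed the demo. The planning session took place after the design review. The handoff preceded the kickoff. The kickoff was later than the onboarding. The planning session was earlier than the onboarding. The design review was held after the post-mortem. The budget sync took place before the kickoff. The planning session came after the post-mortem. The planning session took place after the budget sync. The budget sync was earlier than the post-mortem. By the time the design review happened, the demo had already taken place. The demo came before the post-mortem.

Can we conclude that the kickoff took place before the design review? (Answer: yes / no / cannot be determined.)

no

Tracing the constraints gives the design review → the planning session → the onboarding → the kickoff, so the design review must come before the kickoff.
That means the kickoff cannot be before the design review.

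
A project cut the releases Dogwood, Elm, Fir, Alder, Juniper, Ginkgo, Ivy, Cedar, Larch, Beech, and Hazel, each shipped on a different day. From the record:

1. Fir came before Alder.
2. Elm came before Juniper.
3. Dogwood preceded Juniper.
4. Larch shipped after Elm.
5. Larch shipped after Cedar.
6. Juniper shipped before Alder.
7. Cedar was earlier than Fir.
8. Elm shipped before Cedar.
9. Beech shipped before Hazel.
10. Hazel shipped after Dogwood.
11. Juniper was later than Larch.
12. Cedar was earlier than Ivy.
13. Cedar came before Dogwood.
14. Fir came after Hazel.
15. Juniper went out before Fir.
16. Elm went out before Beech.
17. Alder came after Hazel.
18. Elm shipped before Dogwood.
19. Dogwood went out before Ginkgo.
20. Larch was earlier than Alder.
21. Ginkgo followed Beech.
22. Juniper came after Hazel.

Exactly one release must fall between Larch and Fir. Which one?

Tracing the constraints gives Larch → Juniper → Fir, so Juniper sits after Larch and before Fir.
No other release is forced both after Larch and before Fir.

Juniper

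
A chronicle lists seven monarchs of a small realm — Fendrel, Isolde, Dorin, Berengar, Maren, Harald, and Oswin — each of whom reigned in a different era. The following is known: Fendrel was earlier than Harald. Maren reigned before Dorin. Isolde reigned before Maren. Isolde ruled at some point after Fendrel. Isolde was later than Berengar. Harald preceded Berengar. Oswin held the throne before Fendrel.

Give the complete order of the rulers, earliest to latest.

Oswin, Fendrel, Harald, Berengar, Isolde, Maren, Dorin

The constraints fix every adjacent pair, so only one ordering works:
Oswin → Fendrel → Harald → Berengar → Isolde → Maren → Dorin.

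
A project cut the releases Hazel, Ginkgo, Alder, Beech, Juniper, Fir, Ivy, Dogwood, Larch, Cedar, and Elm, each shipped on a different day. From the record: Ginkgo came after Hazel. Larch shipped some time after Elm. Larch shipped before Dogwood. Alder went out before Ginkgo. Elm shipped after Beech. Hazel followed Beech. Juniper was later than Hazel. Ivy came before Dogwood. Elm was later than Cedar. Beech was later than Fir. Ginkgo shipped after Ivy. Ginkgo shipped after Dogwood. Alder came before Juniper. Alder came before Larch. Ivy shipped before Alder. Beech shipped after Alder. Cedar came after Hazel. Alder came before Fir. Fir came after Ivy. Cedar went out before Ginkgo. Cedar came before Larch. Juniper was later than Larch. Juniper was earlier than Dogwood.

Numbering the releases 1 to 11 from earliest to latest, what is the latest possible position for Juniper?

9

Juniper must come before Dogwood and Ginkgo — 2 releases forced after it.
Everything else can be placed before Juniper in some valid order, so Juniper can sit as late as position 11 − 2 = 9.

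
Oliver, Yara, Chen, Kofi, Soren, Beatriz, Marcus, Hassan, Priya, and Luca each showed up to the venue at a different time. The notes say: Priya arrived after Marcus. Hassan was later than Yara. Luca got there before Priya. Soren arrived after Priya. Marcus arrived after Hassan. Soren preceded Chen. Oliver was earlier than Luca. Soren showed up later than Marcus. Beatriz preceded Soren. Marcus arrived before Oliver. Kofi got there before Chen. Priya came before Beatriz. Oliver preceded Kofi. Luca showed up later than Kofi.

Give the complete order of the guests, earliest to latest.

The constraints fix every adjacent pair, so only one ordering works:
Yara → Hassan → Marcus → Oliver → Kofi → Luca → Priya → Beatriz → Soren → Chen.

Yara, Hassan, Marcus, Oliver, Kofi, Luca, Priya, Beatriz, Soren, Chen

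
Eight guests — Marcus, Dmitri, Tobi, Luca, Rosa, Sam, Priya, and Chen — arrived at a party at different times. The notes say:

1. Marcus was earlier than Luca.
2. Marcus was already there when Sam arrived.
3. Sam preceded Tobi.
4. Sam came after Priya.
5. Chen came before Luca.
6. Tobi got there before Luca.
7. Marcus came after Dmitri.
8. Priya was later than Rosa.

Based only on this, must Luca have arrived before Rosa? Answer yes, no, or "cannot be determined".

Tracing the constraints gives Rosa → Priya → Sam → Tobi → Luca, so Rosa must come before Luca.
That means Luca cannot be before Rosa.

no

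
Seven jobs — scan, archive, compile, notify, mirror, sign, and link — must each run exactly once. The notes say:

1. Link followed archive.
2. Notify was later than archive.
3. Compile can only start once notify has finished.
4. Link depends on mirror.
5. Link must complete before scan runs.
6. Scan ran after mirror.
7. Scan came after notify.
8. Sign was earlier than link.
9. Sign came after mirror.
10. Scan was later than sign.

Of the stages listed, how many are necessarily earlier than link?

Directly stated before link: archive, mirror, and sign.
No chain forces notify (or any of the others) ahead of link.
That's archive, mirror, and sign — 3 in all.

3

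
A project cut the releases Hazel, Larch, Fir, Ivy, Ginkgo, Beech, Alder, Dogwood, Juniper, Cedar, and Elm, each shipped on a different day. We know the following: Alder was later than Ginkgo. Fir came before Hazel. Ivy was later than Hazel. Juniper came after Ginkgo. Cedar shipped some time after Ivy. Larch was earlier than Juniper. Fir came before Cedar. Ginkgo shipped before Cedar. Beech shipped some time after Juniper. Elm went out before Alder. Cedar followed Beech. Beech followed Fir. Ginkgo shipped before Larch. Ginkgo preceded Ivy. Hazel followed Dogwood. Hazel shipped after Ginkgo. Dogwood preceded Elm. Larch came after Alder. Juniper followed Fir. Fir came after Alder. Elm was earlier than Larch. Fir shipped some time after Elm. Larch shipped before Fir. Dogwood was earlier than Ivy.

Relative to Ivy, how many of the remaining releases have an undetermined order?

2

Forced before Ivy: Alder, Dogwood, Elm, Fir, Ginkgo, Hazel, and Larch; forced after Ivy: Cedar.
That leaves Beech and Juniper with no forced order relative to Ivy — 2.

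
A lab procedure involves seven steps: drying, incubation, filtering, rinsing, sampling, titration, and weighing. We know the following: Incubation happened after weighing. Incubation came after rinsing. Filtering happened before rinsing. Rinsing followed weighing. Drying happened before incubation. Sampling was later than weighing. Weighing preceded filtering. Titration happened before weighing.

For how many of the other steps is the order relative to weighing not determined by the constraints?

Forced before weighing: titration; forced after weighing: filtering, incubation, rinsing, and sampling.
That leaves drying with no forced order relative to weighing — 1.

1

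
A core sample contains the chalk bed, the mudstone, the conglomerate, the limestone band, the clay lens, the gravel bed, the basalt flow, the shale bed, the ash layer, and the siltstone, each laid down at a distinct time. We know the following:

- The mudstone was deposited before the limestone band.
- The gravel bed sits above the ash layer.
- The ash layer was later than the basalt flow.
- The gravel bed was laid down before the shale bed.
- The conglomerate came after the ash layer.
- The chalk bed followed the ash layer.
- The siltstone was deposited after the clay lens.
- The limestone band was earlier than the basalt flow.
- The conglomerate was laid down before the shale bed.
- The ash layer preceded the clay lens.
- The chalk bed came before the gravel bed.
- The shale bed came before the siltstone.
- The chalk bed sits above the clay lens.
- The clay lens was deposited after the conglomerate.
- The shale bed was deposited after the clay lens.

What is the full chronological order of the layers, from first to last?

the mudstone, the limestone band, the basalt flow, the ash layer, the conglomerate, the clay lens, the chalk bed, the gravel bed, the shale bed, the siltstone

The constraints fix every adjacent pair, so only one ordering works:
the mudstone → the limestone band → the basalt flow → the ash layer → the conglomerate → the clay lens → the chalk bed → the gravel bed → the shale bed → the siltstone.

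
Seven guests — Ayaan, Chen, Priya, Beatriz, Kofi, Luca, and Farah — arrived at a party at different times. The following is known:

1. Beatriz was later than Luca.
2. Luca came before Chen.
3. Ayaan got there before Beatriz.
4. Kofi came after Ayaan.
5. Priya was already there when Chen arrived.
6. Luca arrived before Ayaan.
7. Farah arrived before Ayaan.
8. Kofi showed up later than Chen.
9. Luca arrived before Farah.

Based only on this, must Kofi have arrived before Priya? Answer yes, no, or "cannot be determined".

Tracing the constraints gives Priya → Chen → Kofi, so Priya must come before Kofi.
That means Kofi cannot be before Priya.

no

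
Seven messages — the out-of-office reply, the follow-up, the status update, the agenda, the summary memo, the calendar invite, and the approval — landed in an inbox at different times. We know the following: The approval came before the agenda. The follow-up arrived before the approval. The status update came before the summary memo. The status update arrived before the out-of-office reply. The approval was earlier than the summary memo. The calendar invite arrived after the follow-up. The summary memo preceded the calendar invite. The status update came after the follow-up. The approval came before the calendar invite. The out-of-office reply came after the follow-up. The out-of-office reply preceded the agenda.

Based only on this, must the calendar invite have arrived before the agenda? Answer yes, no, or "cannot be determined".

cannot be determined

No chain of stated constraints runs from the calendar invite to the agenda, and none runs from the agenda to the calendar invite either.
So the relative order of the calendar invite and the agenda is not fixed by the given facts.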